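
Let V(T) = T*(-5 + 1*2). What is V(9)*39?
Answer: -1053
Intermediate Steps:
V(T) = -3*T (V(T) = T*(-5 + 2) = T*(-3) = -3*T)
V(9)*39 = -3*9*39 = -27*39 = -1053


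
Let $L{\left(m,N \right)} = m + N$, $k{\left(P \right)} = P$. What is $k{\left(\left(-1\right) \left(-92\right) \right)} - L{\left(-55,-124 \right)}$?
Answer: $271$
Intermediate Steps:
$L{\left(m,N \right)} = N + m$
$k{\left(\left(-1\right) \left(-92\right) \right)} - L{\left(-55,-124 \right)} = \left(-1\right) \left(-92\right) - \left(-124 - 55\right) = 92 - -179 = 92 + 179 = 271$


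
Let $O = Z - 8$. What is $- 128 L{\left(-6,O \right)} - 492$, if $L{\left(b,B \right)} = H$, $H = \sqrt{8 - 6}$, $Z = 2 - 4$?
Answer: $-492 - 128 \sqrt{2} \approx -673.02$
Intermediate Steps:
$Z = -2$
$O = -10$ ($O = -2 - 8 = -10$)
$H = \sqrt{2} \approx 1.4142$
$L{\left(b,B \right)} = \sqrt{2}$
$- 128 L{\left(-6,O \right)} - 492 = - 128 \sqrt{2} - 492 = -492 - 128 \sqrt{2}$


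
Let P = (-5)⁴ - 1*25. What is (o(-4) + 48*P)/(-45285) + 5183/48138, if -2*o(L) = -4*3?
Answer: -5408221/10234410 ≈ -0.52843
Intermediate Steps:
o(L) = 6 (o(L) = -(-2)*3 = -½*(-12) = 6)
P = 600 (P = 625 - 25 = 600)
(o(-4) + 48*P)/(-45285) + 5183/48138 = (6 + 48*600)/(-45285) + 5183/48138 = (6 + 28800)*(-1/45285) + 5183*(1/48138) = 28806*(-1/45285) + 73/678 = -9602/15095 + 73/678 = -5408221/10234410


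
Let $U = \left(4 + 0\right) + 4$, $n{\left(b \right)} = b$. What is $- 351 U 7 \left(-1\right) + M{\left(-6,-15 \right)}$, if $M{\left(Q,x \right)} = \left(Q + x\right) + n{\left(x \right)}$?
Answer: $19620$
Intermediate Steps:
$U = 8$ ($U = 4 + 4 = 8$)
$M{\left(Q,x \right)} = Q + 2 x$ ($M{\left(Q,x \right)} = \left(Q + x\right) + x = Q + 2 x$)
$- 351 U 7 \left(-1\right) + M{\left(-6,-15 \right)} = - 351 \cdot 8 \cdot 7 \left(-1\right) + \left(-6 + 2 \left(-15\right)\right) = - 351 \cdot 56 \left(-1\right) - 36 = \left(-351\right) \left(-56\right) - 36 = 19656 - 36 = 19620$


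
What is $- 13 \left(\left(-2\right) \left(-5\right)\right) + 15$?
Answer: $-115$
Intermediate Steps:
$- 13 \left(\left(-2\right) \left(-5\right)\right) + 15 = \left(-13\right) 10 + 15 = -130 + 15 = -115$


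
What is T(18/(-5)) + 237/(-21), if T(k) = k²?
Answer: 293/175 ≈ 1.6743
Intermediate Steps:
T(18/(-5)) + 237/(-21) = (18/(-5))² + 237/(-21) = (18*(-⅕))² - 1/21*237 = (-18/5)² - 79/7 = 324/25 - 79/7 = 293/175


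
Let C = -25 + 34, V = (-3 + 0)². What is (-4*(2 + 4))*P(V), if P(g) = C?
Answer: -216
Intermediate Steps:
V = 9 (V = (-3)² = 9)
C = 9
P(g) = 9
(-4*(2 + 4))*P(V) = -4*(2 + 4)*9 = -4*6*9 = -24*9 = -216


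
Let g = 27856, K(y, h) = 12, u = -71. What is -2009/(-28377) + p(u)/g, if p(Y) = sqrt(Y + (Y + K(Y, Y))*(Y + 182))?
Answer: 2009/28377 + I*sqrt(1655)/13928 ≈ 0.070797 + 0.0029209*I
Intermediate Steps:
p(Y) = sqrt(Y + (12 + Y)*(182 + Y)) (p(Y) = sqrt(Y + (Y + 12)*(Y + 182)) = sqrt(Y + (12 + Y)*(182 + Y)))
-2009/(-28377) + p(u)/g = -2009/(-28377) + sqrt(2184 + (-71)**2 + 195*(-71))/27856 = -2009*(-1/28377) + sqrt(2184 + 5041 - 13845)*(1/27856) = 2009/28377 + sqrt(-6620)*(1/27856) = 2009/28377 + (2*I*sqrt(1655))*(1/27856) = 2009/28377 + I*sqrt(1655)/13928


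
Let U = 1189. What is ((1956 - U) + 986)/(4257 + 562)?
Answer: 1753/4819 ≈ 0.36377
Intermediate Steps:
((1956 - U) + 986)/(4257 + 562) = ((1956 - 1*1189) + 986)/(4257 + 562) = ((1956 - 1189) + 986)/4819 = (767 + 986)*(1/4819) = 1753*(1/4819) = 1753/4819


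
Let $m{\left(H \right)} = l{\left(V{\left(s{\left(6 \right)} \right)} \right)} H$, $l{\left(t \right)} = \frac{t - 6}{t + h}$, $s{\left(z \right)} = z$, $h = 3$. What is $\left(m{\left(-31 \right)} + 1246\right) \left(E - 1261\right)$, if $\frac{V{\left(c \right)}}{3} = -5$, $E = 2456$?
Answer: $\frac{5696565}{4} \approx 1.4241 \cdot 10^{6}$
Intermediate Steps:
$V{\left(c \right)} = -15$ ($V{\left(c \right)} = 3 \left(-5\right) = -15$)
$l{\left(t \right)} = \frac{-6 + t}{3 + t}$ ($l{\left(t \right)} = \frac{t - 6}{t + 3} = \frac{-6 + t}{3 + t}$)
$m{\left(H \right)} = \frac{7 H}{4}$ ($m{\left(H \right)} = \frac{-6 - 15}{3 - 15} H = \frac{1}{-12} \left(-21\right) H = \left(- \frac{1}{12}\right) \left(-21\right) H = \frac{7 H}{4}$)
$\left(m{\left(-31 \right)} + 1246\right) \left(E - 1261\right) = \left(\frac{7}{4} \left(-31\right) + 1246\right) \left(2456 - 1261\right) = \left(- \frac{217}{4} + 1246\right) 1195 = \frac{4767}{4} \cdot 1195 = \frac{5696565}{4}$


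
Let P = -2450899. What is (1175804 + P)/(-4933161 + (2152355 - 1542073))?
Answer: 1275095/4322879 ≈ 0.29496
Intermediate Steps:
(1175804 + P)/(-4933161 + (2152355 - 1542073)) = (1175804 - 2450899)/(-4933161 + (2152355 - 1542073)) = -1275095/(-4933161 + 610282) = -1275095/(-4322879) = -1275095*(-1/4322879) = 1275095/4322879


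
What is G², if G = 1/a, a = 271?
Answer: 1/73441 ≈ 1.3616e-5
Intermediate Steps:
G = 1/271 ≈ 0.0036900
G² = (1/271)² = 1/73441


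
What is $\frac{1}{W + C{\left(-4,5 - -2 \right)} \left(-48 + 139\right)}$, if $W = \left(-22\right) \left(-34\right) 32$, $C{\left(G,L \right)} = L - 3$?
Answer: $\frac{1}{24300} \approx 4.1152 \cdot 10^{-5}$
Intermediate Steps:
$C{\left(G,L \right)} = -3 + L$
$W = 23936$ ($W = 748 \cdot 32 = 23936$)
$\frac{1}{W + C{\left(-4,5 - -2 \right)} \left(-48 + 139\right)} = \frac{1}{23936 + \left(-3 + \left(5 - -2\right)\right) \left(-48 + 139\right)} = \frac{1}{23936 + \left(-3 + \left(5 + 2\right)\right) 91} = \frac{1}{23936 + \left(-3 + 7\right) 91} = \frac{1}{23936 + 4 \cdot 91} = \frac{1}{23936 + 364} = \frac{1}{24300}$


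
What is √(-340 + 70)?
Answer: 3*I*√30 ≈ 16.432*I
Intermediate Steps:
√(-340 + 70) = √(-270) = 3*I*√30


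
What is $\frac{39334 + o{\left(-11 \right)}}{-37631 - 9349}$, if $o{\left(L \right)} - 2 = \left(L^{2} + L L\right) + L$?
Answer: $- \frac{13189}{15660} \approx -0.84221$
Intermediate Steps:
$o{\left(L \right)} = 2 + L + 2 L^{2}$ ($o{\left(L \right)} = 2 + \left(\left(L^{2} + L L\right) + L\right) = 2 + \left(\left(L^{2} + L^{2}\right) + L\right) = 2 + \left(2 L^{2} + L\right) = 2 + \left(L + 2 L^{2}\right) = 2 + L + 2 L^{2}$)
$\frac{39334 + o{\left(-11 \right)}}{-37631 - 9349} = \frac{39334 + \left(2 - 11 + 2 \left(-11\right)^{2}\right)}{-37631 - 9349} = \frac{39334 + \left(2 - 11 + 2 \cdot 121\right)}{-46980} = \left(39334 + \left(2 - 11 + 242\right)\right) \left(- \frac{1}{46980}\right) = \left(39334 + 233\right) \left(- \frac{1}{46980}\right) = 39567 \left(- \frac{1}{46980}\right) = - \frac{13189}{15660}$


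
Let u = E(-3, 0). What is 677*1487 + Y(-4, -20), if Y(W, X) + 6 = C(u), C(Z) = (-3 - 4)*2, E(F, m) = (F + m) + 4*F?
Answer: 1006679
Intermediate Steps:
E(F, m) = m + 5*F
u = -15 (u = 0 + 5*(-3) = 0 - 15 = -15)
C(Z) = -14 (C(Z) = -7*2 = -14)
Y(W, X) = -20 (Y(W, X) = -6 - 14 = -20)
677*1487 + Y(-4, -20) = 677*1487 - 20 = 1006699 - 20 = 1006679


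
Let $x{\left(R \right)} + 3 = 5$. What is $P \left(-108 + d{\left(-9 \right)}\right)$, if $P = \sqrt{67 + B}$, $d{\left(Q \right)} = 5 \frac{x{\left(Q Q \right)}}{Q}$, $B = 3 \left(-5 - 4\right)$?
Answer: $- \frac{1964 \sqrt{10}}{9} \approx -690.08$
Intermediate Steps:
$x{\left(R \right)} = 2$ ($x{\left(R \right)} = -3 + 5 = 2$)
$B = -27$ ($B = 3 \left(-9\right) = -27$)
$d{\left(Q \right)} = \frac{10}{Q}$ ($d{\left(Q \right)} = 5 \frac{2}{Q} = \frac{10}{Q}$)
$P = 2 \sqrt{10}$ ($P = \sqrt{67 - 27} = \sqrt{40} = 2 \sqrt{10} \approx 6.3246$)
$P \left(-108 + d{\left(-9 \right)}\right) = 2 \sqrt{10} \left(-108 + \frac{10}{-9}\right) = 2 \sqrt{10} \left(-108 + 10 \left(- \frac{1}{9}\right)\right) = 2 \sqrt{10} \left(-108 - \frac{10}{9}\right) = 2 \sqrt{10} \left(- \frac{982}{9}\right) = - \frac{1964 \sqrt{10}}{9}$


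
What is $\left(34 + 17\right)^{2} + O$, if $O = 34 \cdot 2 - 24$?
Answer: $2645$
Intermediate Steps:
$O = 44$ ($O = 68 - 24 = 44$)
$\left(34 + 17\right)^{2} + O = \left(34 + 17\right)^{2} + 44 = 51^{2} + 44 = 2601 + 44 = 2645$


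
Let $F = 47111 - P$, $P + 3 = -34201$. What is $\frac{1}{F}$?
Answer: $\frac{1}{81315} \approx 1.2298 \cdot 10^{-5}$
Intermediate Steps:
$P = -34204$ ($P = -3 - 34201 = -34204$)
$F = 81315$ ($F = 47111 - -34204 = 47111 + 34204 = 81315$)
$\frac{1}{F} = \frac{1}{81315}$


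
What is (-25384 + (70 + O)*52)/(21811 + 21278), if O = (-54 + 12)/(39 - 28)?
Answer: -80456/157993 ≈ -0.50924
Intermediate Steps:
O = -42/11 ≈ -3.8182
(-25384 + (70 + O)*52)/(21811 + 21278) = (-25384 + (70 - 42/11)*52)/(21811 + 21278) = (-25384 + (728/11)*52)/43089 = (-25384 + 37856/11)*(1/43089) = -241368/11*1/43089 = -80456/157993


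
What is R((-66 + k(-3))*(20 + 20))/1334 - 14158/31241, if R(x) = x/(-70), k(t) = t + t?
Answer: -8800714/20837747 ≈ -0.42234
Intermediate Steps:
k(t) = 2*t
R(x) = -x/70 (R(x) = x*(-1/70) = -x/70)
R((-66 + k(-3))*(20 + 20))/1334 - 14158/31241 = -(-66 + 2*(-3))*(20 + 20)/70/1334 - 14158/31241 = -(-66 - 6)*40/70*(1/1334) - 14158*1/31241 = -(-36)*40/35*(1/1334) - 14158/31241 = -1/70*(-2880)*(1/1334) - 14158/31241 = (288/7)*(1/1334) - 14158/31241 = 144/4669 - 14158/31241 = -8800714/20837747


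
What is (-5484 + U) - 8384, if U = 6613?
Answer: -7255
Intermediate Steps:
(-5484 + U) - 8384 = (-5484 + 6613) - 8384 = 1129 - 8384 = -7255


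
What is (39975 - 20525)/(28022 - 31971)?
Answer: -19450/3949 ≈ -4.9253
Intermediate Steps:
(39975 - 20525)/(28022 - 31971) = 19450/(-3949) = 19450*(-1/3949) = -19450/3949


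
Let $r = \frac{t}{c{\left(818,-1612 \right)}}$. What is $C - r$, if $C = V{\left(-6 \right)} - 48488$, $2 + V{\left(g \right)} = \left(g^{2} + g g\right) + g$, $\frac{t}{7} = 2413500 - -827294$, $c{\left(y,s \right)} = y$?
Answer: $- \frac{31148195}{409} \approx -76157.0$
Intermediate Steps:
$t = 22685558$ ($t = 7 \left(2413500 - -827294\right) = 7 \left(2413500 + 827294\right) = 7 \cdot 3240794 = 22685558$)
$V{\left(g \right)} = -2 + g + 2 g^{2}$ ($V{\left(g \right)} = -2 + \left(\left(g^{2} + g g\right) + g\right) = -2 + \left(\left(g^{2} + g^{2}\right) + g\right) = -2 + \left(2 g^{2} + g\right) = -2 + \left(g + 2 g^{2}\right) = -2 + g + 2 g^{2}$)
$r = \frac{11342779}{409}$ ($r = \frac{22685558}{818} = 22685558 \cdot \frac{1}{818} = \frac{11342779}{409} \approx 27733.0$)
$C = -48424$ ($C = \left(-2 - 6 + 2 \left(-6\right)^{2}\right) - 48488 = \left(-2 - 6 + 2 \cdot 36\right) - 48488 = \left(-2 - 6 + 72\right) - 48488 = 64 - 48488 = -48424$)
$C - r = -48424 - \frac{11342779}{409} = - \frac{31148195}{409}$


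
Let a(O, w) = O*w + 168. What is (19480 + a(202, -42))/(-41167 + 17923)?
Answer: -2791/5811 ≈ -0.48030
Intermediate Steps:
a(O, w) = 168 + O*w
(19480 + a(202, -42))/(-41167 + 17923) = (19480 + (168 + 202*(-42)))/(-41167 + 17923) = (19480 + (168 - 8484))/(-23244) = (19480 - 8316)*(-1/23244) = 11164*(-1/23244) = -2791/5811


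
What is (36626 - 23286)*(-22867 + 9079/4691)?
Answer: -1430848640120/4691 ≈ -3.0502e+8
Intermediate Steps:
(36626 - 23286)*(-22867 + 9079/4691) = 13340*(-22867 + 9079*(1/4691)) = 13340*(-22867 + 9079/4691) = 13340*(-107260018/4691) = -1430848640120/4691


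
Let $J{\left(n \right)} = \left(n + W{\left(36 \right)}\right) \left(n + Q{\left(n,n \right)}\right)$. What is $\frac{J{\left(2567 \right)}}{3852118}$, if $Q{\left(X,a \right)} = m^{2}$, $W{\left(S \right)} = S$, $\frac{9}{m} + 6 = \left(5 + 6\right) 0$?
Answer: $\frac{26751031}{15408472} \approx 1.7361$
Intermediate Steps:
$m = - \frac{3}{2}$ ($m = \frac{9}{-6 + \left(5 + 6\right) 0} = \frac{9}{-6 + 11 \cdot 0} = \frac{9}{-6 + 0} = \frac{9}{-6} = 9 \left(- \frac{1}{6}\right) = - \frac{3}{2} \approx -1.5$)
$Q{\left(X,a \right)} = \frac{9}{4}$ ($Q{\left(X,a \right)} = \left(- \frac{3}{2}\right)^{2} = \frac{9}{4}$)
$J{\left(n \right)} = \left(36 + n\right) \left(\frac{9}{4} + n\right)$ ($J{\left(n \right)} = \left(n + 36\right) \left(n + \frac{9}{4}\right) = \left(36 + n\right) \left(\frac{9}{4} + n\right)$)
$\frac{J{\left(2567 \right)}}{3852118} = \frac{81 + 2567^{2} + \frac{153}{4} \cdot 2567}{3852118} = \left(81 + 6589489 + \frac{392751}{4}\right) \frac{1}{3852118} = \frac{26751031}{4} \cdot \frac{1}{3852118} = \frac{26751031}{15408472}$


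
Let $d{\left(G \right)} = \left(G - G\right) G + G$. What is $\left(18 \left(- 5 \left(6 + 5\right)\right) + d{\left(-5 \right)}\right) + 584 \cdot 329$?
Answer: $191141$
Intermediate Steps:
$d{\left(G \right)} = G$ ($d{\left(G \right)} = 0 G + G = 0 + G = G$)
$\left(18 \left(- 5 \left(6 + 5\right)\right) + d{\left(-5 \right)}\right) + 584 \cdot 329 = \left(18 \left(- 5 \left(6 + 5\right)\right) - 5\right) + 584 \cdot 329 = \left(18 \left(\left(-5\right) 11\right) - 5\right) + 192136 = \left(18 \left(-55\right) - 5\right) + 192136 = \left(-990 - 5\right) + 192136 = -995 + 192136 = 191141$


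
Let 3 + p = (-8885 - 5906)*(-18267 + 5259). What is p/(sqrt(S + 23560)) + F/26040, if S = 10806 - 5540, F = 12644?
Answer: 3161/6510 + 192401325*sqrt(28826)/28826 ≈ 1.1332e+6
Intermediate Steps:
p = 192401325 (p = -3 + (-8885 - 5906)*(-18267 + 5259) = -3 - 14791*(-13008) = -3 + 192401328 = 192401325)
S = 5266
p/(sqrt(S + 23560)) + F/26040 = 192401325/(sqrt(5266 + 23560)) + 12644/26040 = 192401325/(sqrt(28826)) + 12644*(1/26040) = 192401325*(sqrt(28826)/28826) + 3161/6510 = 192401325*sqrt(28826)/28826 + 3161/6510 = 3161/6510 + 192401325*sqrt(28826)/28826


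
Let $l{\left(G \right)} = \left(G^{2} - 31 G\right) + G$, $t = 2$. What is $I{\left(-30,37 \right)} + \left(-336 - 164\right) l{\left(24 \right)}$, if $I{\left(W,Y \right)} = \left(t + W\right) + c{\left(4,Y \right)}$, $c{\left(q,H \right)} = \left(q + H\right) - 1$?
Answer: $72012$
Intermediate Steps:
$c{\left(q,H \right)} = -1 + H + q$ ($c{\left(q,H \right)} = \left(H + q\right) - 1 = -1 + H + q$)
$I{\left(W,Y \right)} = 5 + W + Y$ ($I{\left(W,Y \right)} = \left(2 + W\right) + \left(-1 + Y + 4\right) = \left(2 + W\right) + \left(3 + Y\right) = 5 + W + Y$)
$l{\left(G \right)} = G^{2} - 30 G$
$I{\left(-30,37 \right)} + \left(-336 - 164\right) l{\left(24 \right)} = \left(5 - 30 + 37\right) + \left(-336 - 164\right) 24 \left(-30 + 24\right) = 12 - 500 \cdot 24 \left(-6\right) = 12 - -72000 = 12 + 72000 = 72012$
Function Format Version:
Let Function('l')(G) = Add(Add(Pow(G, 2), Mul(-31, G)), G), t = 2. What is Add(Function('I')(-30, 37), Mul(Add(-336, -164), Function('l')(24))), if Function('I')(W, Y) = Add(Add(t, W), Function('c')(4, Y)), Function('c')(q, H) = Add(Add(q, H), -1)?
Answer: 72012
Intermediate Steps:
Function('c')(q, H) = Add(-1, H, q) (Function('c')(q, H) = Add(Add(H, q), -1) = Add(-1, H, q))
Function('I')(W, Y) = Add(5, W, Y) (Function('I')(W, Y) = Add(Add(2, W), Add(-1, Y, 4)) = Add(Add(2, W), Add(3, Y)) = Add(5, W, Y))
Function('l')(G) = Add(Pow(G, 2), Mul(-30, G))
Add(Function('I')(-30, 37), Mul(Add(-336, -164), Function('l')(24))) = Add(Add(5, -30, 37), Mul(Add(-336, -164), Mul(24, Add(-30, 24)))) = Add(12, Mul(-500, Mul(24, -6))) = Add(12, Mul(-500, -144)) = Add(12, 72000) = 72012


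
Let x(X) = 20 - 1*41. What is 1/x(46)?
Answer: -1/21 ≈ -0.047619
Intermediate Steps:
x(X) = -21 (x(X) = 20 - 41 = -21)
1/x(46) = 1/(-21) = -1/21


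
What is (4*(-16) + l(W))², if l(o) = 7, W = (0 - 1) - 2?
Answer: 3249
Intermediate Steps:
W = -3 (W = -1 - 2 = -3)
(4*(-16) + l(W))² = (4*(-16) + 7)² = (-64 + 7)² = (-57)² = 3249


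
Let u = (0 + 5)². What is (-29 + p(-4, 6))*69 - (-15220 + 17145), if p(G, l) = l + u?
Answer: -1787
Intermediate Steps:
u = 25 (u = 5² = 25)
p(G, l) = 25 + l (p(G, l) = l + 25 = 25 + l)
(-29 + p(-4, 6))*69 - (-15220 + 17145) = (-29 + (25 + 6))*69 - (-15220 + 17145) = (-29 + 31)*69 - 1*1925 = 2*69 - 1925 = 138 - 1925 = -1787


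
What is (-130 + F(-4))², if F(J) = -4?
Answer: 17956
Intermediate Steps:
(-130 + F(-4))² = (-130 - 4)² = (-134)² = 17956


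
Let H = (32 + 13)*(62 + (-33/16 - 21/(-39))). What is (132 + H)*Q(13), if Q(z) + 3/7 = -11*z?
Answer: -148971261/364 ≈ -4.0926e+5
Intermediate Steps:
Q(z) = -3/7 - 11*z
H = 566055/208 (H = 45*(62 + (-33*1/16 - 21*(-1/39))) = 45*(62 + (-33/16 + 7/13)) = 45*(62 - 317/208) = 45*(12579/208) = 566055/208 ≈ 2721.4)
(132 + H)*Q(13) = (132 + 566055/208)*(-3/7 - 11*13) = 593511*(-3/7 - 143)/208 = (593511/208)*(-1004/7) = -148971261/364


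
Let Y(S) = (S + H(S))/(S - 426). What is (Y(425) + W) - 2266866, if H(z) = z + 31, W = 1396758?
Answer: -870989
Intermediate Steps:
H(z) = 31 + z
Y(S) = (31 + 2*S)/(-426 + S) (Y(S) = (S + (31 + S))/(S - 426) = (31 + 2*S)/(-426 + S))
(Y(425) + W) - 2266866 = ((31 + 2*425)/(-426 + 425) + 1396758) - 2266866 = ((31 + 850)/(-1) + 1396758) - 2266866 = (-1*881 + 1396758) - 2266866 = (-881 + 1396758) - 2266866 = 1395877 - 2266866 = -870989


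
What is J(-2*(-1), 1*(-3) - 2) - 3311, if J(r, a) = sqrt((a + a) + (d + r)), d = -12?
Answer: -3311 + 2*I*sqrt(5) ≈ -3311.0 + 4.4721*I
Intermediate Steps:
J(r, a) = sqrt(-12 + r + 2*a) (J(r, a) = sqrt((a + a) + (-12 + r)) = sqrt(2*a + (-12 + r)) = sqrt(-12 + r + 2*a))
J(-2*(-1), 1*(-3) - 2) - 3311 = sqrt(-12 - 2*(-1) + 2*(1*(-3) - 2)) - 3311 = sqrt(-12 + 2 + 2*(-3 - 2)) - 3311 = sqrt(-12 + 2 + 2*(-5)) - 3311 = sqrt(-12 + 2 - 10) - 3311 = sqrt(-20) - 3311 = 2*I*sqrt(5) - 3311 = -3311 + 2*I*sqrt(5)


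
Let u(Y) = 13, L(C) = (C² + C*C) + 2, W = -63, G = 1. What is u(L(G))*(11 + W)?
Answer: -676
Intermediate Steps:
L(C) = 2 + 2*C² (L(C) = (C² + C²) + 2 = 2*C² + 2 = 2 + 2*C²)
u(L(G))*(11 + W) = 13*(11 - 63) = 13*(-52) = -676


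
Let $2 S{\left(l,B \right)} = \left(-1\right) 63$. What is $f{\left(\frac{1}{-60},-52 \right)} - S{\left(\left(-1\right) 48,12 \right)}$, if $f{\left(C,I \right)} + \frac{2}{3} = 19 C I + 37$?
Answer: $\frac{843}{10} \approx 84.3$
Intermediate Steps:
$S{\left(l,B \right)} = - \frac{63}{2}$ ($S{\left(l,B \right)} = \frac{\left(-1\right) 63}{2} = \frac{1}{2} \left(-63\right) = - \frac{63}{2}$)
$f{\left(C,I \right)} = \frac{109}{3} + 19 C I$ ($f{\left(C,I \right)} = - \frac{2}{3} + \left(19 C I + 37\right) = - \frac{2}{3} + \left(37 + 19 C I\right) = \frac{109}{3} + 19 C I$)
$f{\left(\frac{1}{-60},-52 \right)} - S{\left(\left(-1\right) 48,12 \right)} = \left(\frac{109}{3} + 19 \frac{1}{-60} \left(-52\right)\right) - - \frac{63}{2} = \left(\frac{109}{3} + 19 \left(- \frac{1}{60}\right) \left(-52\right)\right) + \frac{63}{2} = \left(\frac{109}{3} + \frac{247}{15}\right) + \frac{63}{2} = \frac{264}{5} + \frac{63}{2} = \frac{843}{10}$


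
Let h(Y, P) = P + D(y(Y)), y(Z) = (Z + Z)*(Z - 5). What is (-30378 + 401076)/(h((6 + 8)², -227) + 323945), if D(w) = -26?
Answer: 185349/161846 ≈ 1.1452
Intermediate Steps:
y(Z) = 2*Z*(-5 + Z) (y(Z) = (2*Z)*(-5 + Z) = 2*Z*(-5 + Z))
h(Y, P) = -26 + P (h(Y, P) = P - 26 = -26 + P)
(-30378 + 401076)/(h((6 + 8)², -227) + 323945) = (-30378 + 401076)/((-26 - 227) + 323945) = 370698/(-253 + 323945) = 370698/323692 = 370698*(1/323692) = 185349/161846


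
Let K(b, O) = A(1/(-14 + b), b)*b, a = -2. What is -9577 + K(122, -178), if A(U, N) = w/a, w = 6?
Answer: -9943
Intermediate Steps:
A(U, N) = -3 (A(U, N) = 6/(-2) = 6*(-1/2) = -3)
K(b, O) = -3*b
-9577 + K(122, -178) = -9577 - 3*122 = -9577 - 366 = -9943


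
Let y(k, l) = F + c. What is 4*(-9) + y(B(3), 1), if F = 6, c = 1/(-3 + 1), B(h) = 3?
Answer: -61/2 ≈ -30.500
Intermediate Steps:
c = -½ (c = 1/(-2) = -½ ≈ -0.50000)
y(k, l) = 11/2 (y(k, l) = 6 - ½ = 11/2)
4*(-9) + y(B(3), 1) = 4*(-9) + 11/2 = -36 + 11/2 = -61/2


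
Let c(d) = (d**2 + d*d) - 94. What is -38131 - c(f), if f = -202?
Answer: -119645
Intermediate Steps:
c(d) = -94 + 2*d**2 (c(d) = (d**2 + d**2) - 94 = 2*d**2 - 94 = -94 + 2*d**2)
-38131 - c(f) = -38131 - (-94 + 2*(-202)**2) = -38131 - (-94 + 2*40804) = -38131 - (-94 + 81608) = -38131 - 1*81514 = -38131 - 81514 = -119645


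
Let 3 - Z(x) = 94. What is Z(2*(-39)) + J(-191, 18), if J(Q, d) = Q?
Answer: -282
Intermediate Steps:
Z(x) = -91 (Z(x) = 3 - 1*94 = 3 - 94 = -91)
Z(2*(-39)) + J(-191, 18) = -91 - 191 = -282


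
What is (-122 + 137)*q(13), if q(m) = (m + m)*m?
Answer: 5070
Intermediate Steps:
q(m) = 2*m² (q(m) = (2*m)*m = 2*m²)
(-122 + 137)*q(13) = (-122 + 137)*(2*13²) = 15*(2*169) = 15*338 = 5070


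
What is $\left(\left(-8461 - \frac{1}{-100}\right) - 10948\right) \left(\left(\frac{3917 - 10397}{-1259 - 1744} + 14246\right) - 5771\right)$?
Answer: $- \frac{3293952097173}{20020} \approx -1.6453 \cdot 10^{8}$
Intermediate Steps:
$\left(\left(-8461 - \frac{1}{-100}\right) - 10948\right) \left(\left(\frac{3917 - 10397}{-1259 - 1744} + 14246\right) - 5771\right) = \left(\left(-8461 - - \frac{1}{100}\right) - 10948\right) \left(\left(- \frac{6480}{-3003} + 14246\right) - 5771\right) = \left(\left(-8461 + \frac{1}{100}\right) - 10948\right) \left(\left(\left(-6480\right) \left(- \frac{1}{3003}\right) + 14246\right) - 5771\right) = \left(- \frac{846099}{100} - 10948\right) \left(\left(\frac{2160}{1001} + 14246\right) - 5771\right) = - \frac{1940899 \left(\frac{14262406}{1001} - 5771\right)}{100} = \left(- \frac{1940899}{100}\right) \frac{8485635}{1001} = - \frac{3293952097173}{20020}$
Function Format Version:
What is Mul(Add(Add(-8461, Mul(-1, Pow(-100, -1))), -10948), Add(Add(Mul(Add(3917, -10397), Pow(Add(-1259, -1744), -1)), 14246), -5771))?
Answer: Rational(-3293952097173, 20020) ≈ -1.6453e+8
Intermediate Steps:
Mul(Add(Add(-8461, Mul(-1, Pow(-100, -1))), -10948), Add(Add(Mul(Add(3917, -10397), Pow(Add(-1259, -1744), -1)), 14246), -5771)) = Mul(Add(Add(-8461, Mul(-1, Rational(-1, 100))), -10948), Add(Add(Mul(-6480, Pow(-3003, -1)), 14246), -5771)) = Mul(Add(Add(-8461, Rational(1, 100)), -10948), Add(Add(Mul(-6480, Rational(-1, 3003)), 14246), -5771)) = Mul(Add(Rational(-846099, 100), -10948), Add(Add(Rational(2160, 1001), 14246), -5771)) = Mul(Rational(-1940899, 100), Add(Rational(14262406, 1001), -5771)) = Mul(Rational(-1940899, 100), Rational(8485635, 1001)) = Rational(-3293952097173, 20020)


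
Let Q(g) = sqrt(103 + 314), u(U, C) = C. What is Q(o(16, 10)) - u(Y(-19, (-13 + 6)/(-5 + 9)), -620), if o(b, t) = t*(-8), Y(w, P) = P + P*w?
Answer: 620 + sqrt(417) ≈ 640.42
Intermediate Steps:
o(b, t) = -8*t
Q(g) = sqrt(417)
Q(o(16, 10)) - u(Y(-19, (-13 + 6)/(-5 + 9)), -620) = sqrt(417) - 1*(-620) = sqrt(417) + 620 = 620 + sqrt(417)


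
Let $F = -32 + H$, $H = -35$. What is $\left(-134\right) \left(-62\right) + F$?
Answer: $8241$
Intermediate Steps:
$F = -67$ ($F = -32 - 35 = -67$)
$\left(-134\right) \left(-62\right) + F = \left(-134\right) \left(-62\right) - 67 = 8308 - 67 = 8241$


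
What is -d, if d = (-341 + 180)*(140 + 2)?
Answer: 22862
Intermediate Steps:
d = -22862 (d = -161*142 = -22862)
-d = -1*(-22862) = 22862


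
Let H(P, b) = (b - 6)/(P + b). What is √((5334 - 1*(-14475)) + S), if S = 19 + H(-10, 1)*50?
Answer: √178702/3 ≈ 140.91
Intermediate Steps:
H(P, b) = (-6 + b)/(P + b)
S = 421/9 (S = 19 + ((-6 + 1)/(-10 + 1))*50 = 19 + (-5/(-9))*50 = 19 - ⅑*(-5)*50 = 19 + (5/9)*50 = 19 + 250/9 = 421/9 ≈ 46.778)
√((5334 - 1*(-14475)) + S) = √((5334 - 1*(-14475)) + 421/9) = √((5334 + 14475) + 421/9) = √(19809 + 421/9) = √(178702/9) = √178702/3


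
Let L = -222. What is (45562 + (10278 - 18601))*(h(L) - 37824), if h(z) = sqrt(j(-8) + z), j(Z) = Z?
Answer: -1408527936 + 37239*I*sqrt(230) ≈ -1.4085e+9 + 5.6476e+5*I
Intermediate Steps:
h(z) = sqrt(-8 + z)
(45562 + (10278 - 18601))*(h(L) - 37824) = (45562 + (10278 - 18601))*(sqrt(-8 - 222) - 37824) = (45562 - 8323)*(sqrt(-230) - 37824) = 37239*(I*sqrt(230) - 37824) = 37239*(-37824 + I*sqrt(230)) = -1408527936 + 37239*I*sqrt(230)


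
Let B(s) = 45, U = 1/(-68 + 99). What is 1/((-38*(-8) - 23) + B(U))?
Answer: 1/326 ≈ 0.0030675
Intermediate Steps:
U = 1/31 ≈ 0.032258
1/((-38*(-8) - 23) + B(U)) = 1/((-38*(-8) - 23) + 45) = 1/((304 - 23) + 45) = 1/(281 + 45) = 1/326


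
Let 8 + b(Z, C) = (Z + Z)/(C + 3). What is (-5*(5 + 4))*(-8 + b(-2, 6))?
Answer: 740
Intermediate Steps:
b(Z, C) = -8 + 2*Z/(3 + C) (b(Z, C) = -8 + (Z + Z)/(C + 3) = -8 + (2*Z)/(3 + C) = -8 + 2*Z/(3 + C))
(-5*(5 + 4))*(-8 + b(-2, 6)) = (-5*(5 + 4))*(-8 + 2*(-12 - 2 - 4*6)/(3 + 6)) = (-5*9)*(-8 + 2*(-12 - 2 - 24)/9) = -45*(-8 + 2*(⅑)*(-38)) = -45*(-8 - 76/9) = -45*(-148/9) = 740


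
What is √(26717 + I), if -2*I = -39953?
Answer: √186774/2 ≈ 216.09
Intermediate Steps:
I = 39953/2 (I = -½*(-39953) = 39953/2 ≈ 19977.)
√(26717 + I) = √(26717 + 39953/2) = √(93387/2) = √186774/2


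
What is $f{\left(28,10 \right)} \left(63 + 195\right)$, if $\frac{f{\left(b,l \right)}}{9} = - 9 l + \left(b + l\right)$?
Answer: $-120744$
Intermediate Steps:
$f{\left(b,l \right)} = - 72 l + 9 b$ ($f{\left(b,l \right)} = 9 \left(- 9 l + \left(b + l\right)\right) = 9 \left(b - 8 l\right) = - 72 l + 9 b$)
$f{\left(28,10 \right)} \left(63 + 195\right) = \left(\left(-72\right) 10 + 9 \cdot 28\right) \left(63 + 195\right) = \left(-720 + 252\right) 258 = \left(-468\right) 258 = -120744$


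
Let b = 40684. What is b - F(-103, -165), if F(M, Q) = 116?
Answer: 40568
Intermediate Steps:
b - F(-103, -165) = 40684 - 1*116 = 40684 - 116 = 40568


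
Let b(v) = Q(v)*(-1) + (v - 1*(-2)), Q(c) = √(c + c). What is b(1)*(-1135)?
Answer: -3405 + 1135*√2 ≈ -1799.9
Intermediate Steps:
Q(c) = √2*√c (Q(c) = √(2*c) = √2*√c)
b(v) = 2 + v - √2*√v (b(v) = (√2*√v)*(-1) + (v - 1*(-2)) = -√2*√v + (v + 2) = -√2*√v + (2 + v) = 2 + v - √2*√v)
b(1)*(-1135) = (2 + 1 - √2*√1)*(-1135) = (2 + 1 - 1*√2*1)*(-1135) = (2 + 1 - √2)*(-1135) = (3 - √2)*(-1135) = -3405 + 1135*√2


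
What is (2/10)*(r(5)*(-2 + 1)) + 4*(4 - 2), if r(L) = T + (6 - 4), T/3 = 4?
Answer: 26/5 ≈ 5.2000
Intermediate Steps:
T = 12 (T = 3*4 = 12)
r(L) = 14 (r(L) = 12 + (6 - 4) = 12 + 2 = 14)
(2/10)*(r(5)*(-2 + 1)) + 4*(4 - 2) = (2/10)*(14*(-2 + 1)) + 4*(4 - 2) = (2*(⅒))*(14*(-1)) + 4*2 = (⅕)*(-14) + 8 = -14/5 + 8 = 26/5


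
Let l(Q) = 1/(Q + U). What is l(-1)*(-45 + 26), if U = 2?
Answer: -19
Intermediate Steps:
l(Q) = 1/(2 + Q) (l(Q) = 1/(Q + 2) = 1/(2 + Q))
l(-1)*(-45 + 26) = (-45 + 26)/(2 - 1) = -19/1 = 1*(-19) = -19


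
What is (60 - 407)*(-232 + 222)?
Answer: 3470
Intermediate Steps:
(60 - 407)*(-232 + 222) = -347*(-10) = 3470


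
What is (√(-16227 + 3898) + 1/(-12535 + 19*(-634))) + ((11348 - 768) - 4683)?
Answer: 144954156/24581 + I*√12329 ≈ 5897.0 + 111.04*I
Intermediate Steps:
(√(-16227 + 3898) + 1/(-12535 + 19*(-634))) + ((11348 - 768) - 4683) = (√(-12329) + 1/(-12535 - 12046)) + (10580 - 4683) = (I*√12329 + 1/(-24581)) + 5897 = (I*√12329 - 1/24581) + 5897 = (-1/24581 + I*√12329) + 5897 = 144954156/24581 + I*√12329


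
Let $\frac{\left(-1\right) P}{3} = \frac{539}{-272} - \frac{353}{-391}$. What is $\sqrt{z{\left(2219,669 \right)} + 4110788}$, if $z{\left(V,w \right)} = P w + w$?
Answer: $\frac{\sqrt{34817697965}}{92} \approx 2028.2$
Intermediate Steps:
$P = \frac{1191}{368}$ ($P = - 3 \left(\frac{539}{-272} - \frac{353}{-391}\right) = - 3 \left(539 \left(- \frac{1}{272}\right) - - \frac{353}{391}\right) = - 3 \left(- \frac{539}{272} + \frac{353}{391}\right) = \left(-3\right) \left(- \frac{397}{368}\right) = \frac{1191}{368} \approx 3.2364$)
$z{\left(V,w \right)} = \frac{1559 w}{368}$ ($z{\left(V,w \right)} = \frac{1191 w}{368} + w = \frac{1559 w}{368}$)
$\sqrt{z{\left(2219,669 \right)} + 4110788} = \sqrt{\frac{1559}{368} \cdot 669 + 4110788} = \sqrt{\frac{1042971}{368} + 4110788} = \sqrt{\frac{1513812955}{368}} = \frac{\sqrt{34817697965}}{92}$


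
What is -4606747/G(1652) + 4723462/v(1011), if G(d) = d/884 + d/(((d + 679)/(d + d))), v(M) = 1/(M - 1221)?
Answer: -171069018199982031/172460953 ≈ -9.9193e+8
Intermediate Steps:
v(M) = 1/(-1221 + M)
G(d) = d/884 + 2*d**2/(679 + d) (G(d) = d*(1/884) + d/(((679 + d)/((2*d)))) = d/884 + d/(((679 + d)*(1/(2*d)))) = d/884 + d/(((679 + d)/(2*d))) = d/884 + d*(2*d/(679 + d)) = d/884 + 2*d**2/(679 + d))
-4606747/G(1652) + 4723462/v(1011) = -4606747*221*(679 + 1652)/(413*(679 + 1769*1652)) + 4723462/(1/(-1221 + 1011)) = -4606747*73593/(59*(679 + 2922388)) + 4723462/(1/(-210)) = -4606747/((1/884)*1652*(1/2331)*2923067) + 4723462/(-1/210) = -4606747/172460953/73593 + 4723462*(-210) = -4606747*73593/172460953 - 991927020 = -339024331971/172460953 - 991927020 = -171069018199982031/172460953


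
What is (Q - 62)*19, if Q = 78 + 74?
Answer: 1710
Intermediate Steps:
Q = 152
(Q - 62)*19 = (152 - 62)*19 = 90*19 = 1710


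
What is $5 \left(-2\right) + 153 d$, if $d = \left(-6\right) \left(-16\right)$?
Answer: $14678$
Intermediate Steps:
$d = 96$
$5 \left(-2\right) + 153 d = 5 \left(-2\right) + 153 \cdot 96 = -10 + 14688 = 14678$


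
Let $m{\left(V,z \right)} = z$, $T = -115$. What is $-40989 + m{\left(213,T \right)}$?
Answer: $-41104$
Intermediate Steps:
$-40989 + m{\left(213,T \right)} = -40989 - 115 = -41104$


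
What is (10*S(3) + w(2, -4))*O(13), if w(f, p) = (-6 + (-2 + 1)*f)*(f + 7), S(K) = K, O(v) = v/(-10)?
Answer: 273/5 ≈ 54.600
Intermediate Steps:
O(v) = -v/10 (O(v) = v*(-⅒) = -v/10)
w(f, p) = (-6 - f)*(7 + f)
(10*S(3) + w(2, -4))*O(13) = (10*3 + (-42 - 1*2² - 13*2))*(-⅒*13) = (30 + (-42 - 1*4 - 26))*(-13/10) = (30 + (-42 - 4 - 26))*(-13/10) = (30 - 72)*(-13/10) = -42*(-13/10) = 273/5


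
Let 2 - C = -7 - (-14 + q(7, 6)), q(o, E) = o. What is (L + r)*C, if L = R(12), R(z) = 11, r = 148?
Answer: 318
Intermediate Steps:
L = 11
C = 2 (C = 2 - (-7 - (-14 + 7)) = 2 - (-7 - 1*(-7)) = 2 - (-7 + 7) = 2 - 1*0 = 2 + 0 = 2)
(L + r)*C = (11 + 148)*2 = 159*2 = 318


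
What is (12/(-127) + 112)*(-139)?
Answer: -1975468/127 ≈ -15555.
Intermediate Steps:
(12/(-127) + 112)*(-139) = (12*(-1/127) + 112)*(-139) = (-12/127 + 112)*(-139) = (14212/127)*(-139) = -1975468/127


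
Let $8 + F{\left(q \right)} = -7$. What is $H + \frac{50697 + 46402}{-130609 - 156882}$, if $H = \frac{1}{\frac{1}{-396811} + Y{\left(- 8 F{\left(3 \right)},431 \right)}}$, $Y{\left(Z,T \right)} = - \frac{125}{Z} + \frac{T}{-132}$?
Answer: $- \frac{24641864108931}{43236190364387} \approx -0.56994$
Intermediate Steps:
$F{\left(q \right)} = -15$ ($F{\left(q \right)} = -8 - 7 = -15$)
$Y{\left(Z,T \right)} = - \frac{125}{Z} - \frac{T}{132}$ ($Y{\left(Z,T \right)} = - \frac{125}{Z} + T \left(- \frac{1}{132}\right) = - \frac{125}{Z} - \frac{T}{132}$)
$H = - \frac{34919368}{150391457}$ ($H = \frac{1}{\frac{1}{-396811} - \left(\frac{431}{132} + \frac{125}{\left(-8\right) \left(-15\right)}\right)} = \frac{1}{- \frac{1}{396811} - \left(\frac{431}{132} + \frac{125}{120}\right)} = \frac{1}{- \frac{1}{396811} - \frac{379}{88}} = \frac{1}{- \frac{150391457}{34919368}} = - \frac{34919368}{150391457} \approx -0.23219$)
$H + \frac{50697 + 46402}{-130609 - 156882} = - \frac{34919368}{150391457} + \frac{50697 + 46402}{-130609 - 156882} = - \frac{34919368}{150391457} + \frac{97099}{-287491} = - \frac{34919368}{150391457} + 97099 \left(- \frac{1}{287491}\right) = - \frac{34919368}{150391457} - \frac{97099}{287491} = - \frac{24641864108931}{43236190364387}$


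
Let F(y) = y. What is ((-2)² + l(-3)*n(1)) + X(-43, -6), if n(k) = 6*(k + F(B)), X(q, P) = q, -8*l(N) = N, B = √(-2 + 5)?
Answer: -147/4 + 9*√3/4 ≈ -32.853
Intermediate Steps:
B = √3 ≈ 1.7320
l(N) = -N/8
n(k) = 6*k + 6*√3 (n(k) = 6*(k + √3) = 6*k + 6*√3)
((-2)² + l(-3)*n(1)) + X(-43, -6) = ((-2)² + (-⅛*(-3))*(6*1 + 6*√3)) - 43 = (4 + 3*(6 + 6*√3)/8) - 43 = (4 + (9/4 + 9*√3/4)) - 43 = (25/4 + 9*√3/4) - 43 = -147/4 + 9*√3/4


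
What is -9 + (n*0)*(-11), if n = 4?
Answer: -9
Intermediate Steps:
-9 + (n*0)*(-11) = -9 + (4*0)*(-11) = -9 + 0*(-11) = -9 + 0 = -9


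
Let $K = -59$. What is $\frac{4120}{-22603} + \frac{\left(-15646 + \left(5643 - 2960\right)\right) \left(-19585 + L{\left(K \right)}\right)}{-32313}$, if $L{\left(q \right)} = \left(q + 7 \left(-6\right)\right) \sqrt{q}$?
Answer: $- \frac{1912863597875}{243456913} - \frac{436421 i \sqrt{59}}{10771} \approx -7857.1 - 311.23 i$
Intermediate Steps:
$L{\left(q \right)} = \sqrt{q} \left(-42 + q\right)$ ($L{\left(q \right)} = \left(q - 42\right) \sqrt{q} = \left(-42 + q\right) \sqrt{q} = \sqrt{q} \left(-42 + q\right)$)
$\frac{4120}{-22603} + \frac{\left(-15646 + \left(5643 - 2960\right)\right) \left(-19585 + L{\left(K \right)}\right)}{-32313} = \frac{4120}{-22603} + \frac{\left(-15646 + \left(5643 - 2960\right)\right) \left(-19585 + \sqrt{-59} \left(-42 - 59\right)\right)}{-32313} = 4120 \left(- \frac{1}{22603}\right) + \left(-15646 + \left(5643 - 2960\right)\right) \left(-19585 + i \sqrt{59} \left(-101\right)\right) \left(- \frac{1}{32313}\right) = - \frac{4120}{22603} + \left(-15646 + 2683\right) \left(-19585 - 101 i \sqrt{59}\right) \left(- \frac{1}{32313}\right) = - \frac{4120}{22603} + - 12963 \left(-19585 - 101 i \sqrt{59}\right) \left(- \frac{1}{32313}\right) = - \frac{4120}{22603} + \left(253880355 + 1309263 i \sqrt{59}\right) \left(- \frac{1}{32313}\right) = - \frac{4120}{22603} - \left(\frac{84626785}{10771} + \frac{436421 i \sqrt{59}}{10771}\right) = - \frac{1912863597875}{243456913} - \frac{436421 i \sqrt{59}}{10771}$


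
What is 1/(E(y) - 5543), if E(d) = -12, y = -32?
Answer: -1/5555 ≈ -0.00018002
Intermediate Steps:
1/(E(y) - 5543) = 1/(-12 - 5543) = 1/(-5555) = -1/5555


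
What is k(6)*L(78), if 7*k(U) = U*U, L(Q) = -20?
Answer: -720/7 ≈ -102.86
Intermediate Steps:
k(U) = U²/7 (k(U) = (U*U)/7 = U²/7)
k(6)*L(78) = ((⅐)*6²)*(-20) = ((⅐)*36)*(-20) = (36/7)*(-20) = -720/7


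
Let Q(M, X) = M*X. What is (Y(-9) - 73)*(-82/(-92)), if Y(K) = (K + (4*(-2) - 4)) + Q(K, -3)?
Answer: -2747/46 ≈ -59.717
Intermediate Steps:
Y(K) = -12 - 2*K (Y(K) = (K + (4*(-2) - 4)) + K*(-3) = (K + (-8 - 4)) - 3*K = (K - 12) - 3*K = (-12 + K) - 3*K = -12 - 2*K)
(Y(-9) - 73)*(-82/(-92)) = ((-12 - 2*(-9)) - 73)*(-82/(-92)) = ((-12 + 18) - 73)*(-82*(-1/92)) = (6 - 73)*(41/46) = -67*41/46 = -2747/46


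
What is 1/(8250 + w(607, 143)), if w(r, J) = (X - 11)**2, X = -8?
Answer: 1/8611 ≈ 0.00011613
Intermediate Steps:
w(r, J) = 361 (w(r, J) = (-8 - 11)**2 = (-19)**2 = 361)
1/(8250 + w(607, 143)) = 1/(8250 + 361) = 1/8611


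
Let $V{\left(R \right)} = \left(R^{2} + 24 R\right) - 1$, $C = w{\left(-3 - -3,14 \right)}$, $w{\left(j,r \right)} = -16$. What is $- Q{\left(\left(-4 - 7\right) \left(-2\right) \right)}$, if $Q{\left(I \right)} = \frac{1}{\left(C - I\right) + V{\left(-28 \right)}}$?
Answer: $- \frac{1}{73} \approx -0.013699$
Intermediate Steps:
$C = -16$
$V{\left(R \right)} = -1 + R^{2} + 24 R$
$Q{\left(I \right)} = \frac{1}{95 - I}$ ($Q{\left(I \right)} = \frac{1}{\left(-16 - I\right) + \left(-1 + \left(-28\right)^{2} + 24 \left(-28\right)\right)} = \frac{1}{\left(-16 - I\right) - -111} = \frac{1}{\left(-16 - I\right) + 111} = \frac{1}{95 - I}$)
$- Q{\left(\left(-4 - 7\right) \left(-2\right) \right)} = - \frac{-1}{-95 + \left(-4 - 7\right) \left(-2\right)} = - \frac{-1}{-95 - -22} = - \frac{-1}{-95 + 22} = - \frac{-1}{-73} = - \frac{\left(-1\right) \left(-1\right)}{73} = \left(-1\right) \frac{1}{73} = - \frac{1}{73}$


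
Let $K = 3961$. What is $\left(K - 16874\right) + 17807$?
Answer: $4894$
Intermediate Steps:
$\left(K - 16874\right) + 17807 = \left(3961 - 16874\right) + 17807 = -12913 + 17807 = 4894$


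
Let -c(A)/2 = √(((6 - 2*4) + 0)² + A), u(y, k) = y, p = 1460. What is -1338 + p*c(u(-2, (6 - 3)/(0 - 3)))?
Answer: -1338 - 2920*√2 ≈ -5467.5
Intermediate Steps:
c(A) = -2*√(4 + A) (c(A) = -2*√(((6 - 2*4) + 0)² + A) = -2*√(((6 - 8) + 0)² + A) = -2*√((-2 + 0)² + A) = -2*√((-2)² + A) = -2*√(4 + A))
-1338 + p*c(u(-2, (6 - 3)/(0 - 3))) = -1338 + 1460*(-2*√(4 - 2)) = -1338 + 1460*(-2*√2) = -1338 - 2920*√2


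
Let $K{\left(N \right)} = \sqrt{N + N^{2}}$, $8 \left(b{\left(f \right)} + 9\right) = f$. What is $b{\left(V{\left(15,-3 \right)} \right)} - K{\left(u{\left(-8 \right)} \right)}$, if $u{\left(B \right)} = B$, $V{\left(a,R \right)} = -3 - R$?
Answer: $-9 - 2 \sqrt{14} \approx -16.483$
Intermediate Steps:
$b{\left(f \right)} = -9 + \frac{f}{8}$
$b{\left(V{\left(15,-3 \right)} \right)} - K{\left(u{\left(-8 \right)} \right)} = \left(-9 + \frac{-3 - -3}{8}\right) - \sqrt{- 8 \left(1 - 8\right)} = \left(-9 + \frac{-3 + 3}{8}\right) - \sqrt{\left(-8\right) \left(-7\right)} = \left(-9 + \frac{1}{8} \cdot 0\right) - \sqrt{56} = \left(-9 + 0\right) - 2 \sqrt{14} = -9 - 2 \sqrt{14}$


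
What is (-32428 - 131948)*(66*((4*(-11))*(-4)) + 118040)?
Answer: -21312334656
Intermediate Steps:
(-32428 - 131948)*(66*((4*(-11))*(-4)) + 118040) = -164376*(66*(-44*(-4)) + 118040) = -164376*(66*176 + 118040) = -164376*(11616 + 118040) = -164376*129656 = -21312334656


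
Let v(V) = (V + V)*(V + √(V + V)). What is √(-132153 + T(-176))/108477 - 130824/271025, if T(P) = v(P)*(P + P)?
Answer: -130824/271025 + √(-21939257 + 495616*I*√22)/108477 ≈ -0.48042 + 0.043239*I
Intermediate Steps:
v(V) = 2*V*(V + √2*√V) (v(V) = (2*V)*(V + √(2*V)) = (2*V)*(V + √2*√V) = 2*V*(V + √2*√V))
T(P) = 2*P*(2*P² + 2*√2*P^(3/2)) (T(P) = (2*P² + 2*√2*P^(3/2))*(P + P) = (2*P² + 2*√2*P^(3/2))*(2*P) = 2*P*(2*P² + 2*√2*P^(3/2)))
√(-132153 + T(-176))/108477 - 130824/271025 = √(-132153 + (4*(-176)³ + 4*√2*(-176)^(5/2)))/108477 - 130824/271025 = √(-132153 + (4*(-5451776) + 4*√2*(123904*I*√11)))*(1/108477) - 130824*1/271025 = √(-132153 + (-21807104 + 495616*I*√22))*(1/108477) - 130824/271025 = √(-21939257 + 495616*I*√22)*(1/108477) - 130824/271025 = √(-21939257 + 495616*I*√22)/108477 - 130824/271025 = -130824/271025 + √(-21939257 + 495616*I*√22)/108477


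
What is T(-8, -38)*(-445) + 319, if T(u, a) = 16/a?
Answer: 9621/19 ≈ 506.37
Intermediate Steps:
T(-8, -38)*(-445) + 319 = (16/(-38))*(-445) + 319 = (16*(-1/38))*(-445) + 319 = -8/19*(-445) + 319 = 3560/19 + 319 = 9621/19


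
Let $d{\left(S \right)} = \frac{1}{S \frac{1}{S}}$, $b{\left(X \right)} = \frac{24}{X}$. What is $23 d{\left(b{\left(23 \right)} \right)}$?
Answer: $23$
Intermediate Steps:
$d{\left(S \right)} = 1$ ($d{\left(S \right)} = 1^{-1} = 1$)
$23 d{\left(b{\left(23 \right)} \right)} = 23 \cdot 1 = 23$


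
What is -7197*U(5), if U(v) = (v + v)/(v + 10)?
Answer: -4798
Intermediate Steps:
U(v) = 2*v/(10 + v) (U(v) = (2*v)/(10 + v) = 2*v/(10 + v))
-7197*U(5) = -14394*5/(10 + 5) = -14394*5/15 = -7197*2/3 = -4798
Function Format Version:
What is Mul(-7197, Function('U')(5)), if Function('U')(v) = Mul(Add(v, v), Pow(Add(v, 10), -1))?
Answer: -4798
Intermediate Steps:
Function('U')(v) = Mul(2, v, Pow(Add(10, v), -1)) (Function('U')(v) = Mul(Mul(2, v), Pow(Add(10, v), -1)) = Mul(2, v, Pow(Add(10, v), -1)))
Mul(-7197, Function('U')(5)) = Mul(-7197, Mul(2, 5, Pow(Add(10, 5), -1))) = Mul(-7197, Mul(2, 5, Pow(15, -1))) = Mul(-7197, Mul(2, 5, Rational(1, 15))) = Mul(-7197, Rational(2, 3)) = -4798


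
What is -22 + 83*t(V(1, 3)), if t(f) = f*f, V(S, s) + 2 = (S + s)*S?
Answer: 310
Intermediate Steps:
V(S, s) = -2 + S*(S + s) (V(S, s) = -2 + (S + s)*S = -2 + S*(S + s))
t(f) = f²
-22 + 83*t(V(1, 3)) = -22 + 83*(-2 + 1² + 1*3)² = -22 + 83*(-2 + 1 + 3)² = -22 + 83*2² = -22 + 83*4 = -22 + 332 = 310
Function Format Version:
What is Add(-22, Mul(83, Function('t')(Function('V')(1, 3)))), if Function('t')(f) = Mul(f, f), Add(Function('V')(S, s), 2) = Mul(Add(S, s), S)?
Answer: 310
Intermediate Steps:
Function('V')(S, s) = Add(-2, Mul(S, Add(S, s))) (Function('V')(S, s) = Add(-2, Mul(Add(S, s), S)) = Add(-2, Mul(S, Add(S, s))))
Function('t')(f) = Pow(f, 2)
Add(-22, Mul(83, Function('t')(Function('V')(1, 3)))) = Add(-22, Mul(83, Pow(Add(-2, Pow(1, 2), Mul(1, 3)), 2))) = Add(-22, Mul(83, Pow(Add(-2, 1, 3), 2))) = Add(-22, Mul(83, Pow(2, 2))) = Add(-22, Mul(83, 4)) = Add(-22, 332) = 310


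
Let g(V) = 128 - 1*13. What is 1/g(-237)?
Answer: 1/115 ≈ 0.0086956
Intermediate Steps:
g(V) = 115 (g(V) = 128 - 13 = 115)
1/g(-237) = 1/115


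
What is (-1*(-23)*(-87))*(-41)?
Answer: 82041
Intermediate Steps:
(-1*(-23)*(-87))*(-41) = (23*(-87))*(-41) = -2001*(-41) = 82041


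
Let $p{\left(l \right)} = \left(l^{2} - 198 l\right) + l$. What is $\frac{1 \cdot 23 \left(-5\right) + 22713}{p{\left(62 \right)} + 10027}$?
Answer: $\frac{22598}{1657} \approx 13.638$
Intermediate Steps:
$p{\left(l \right)} = l^{2} - 197 l$
$\frac{1 \cdot 23 \left(-5\right) + 22713}{p{\left(62 \right)} + 10027} = \frac{1 \cdot 23 \left(-5\right) + 22713}{62 \left(-197 + 62\right) + 10027} = \frac{23 \left(-5\right) + 22713}{62 \left(-135\right) + 10027} = \frac{-115 + 22713}{-8370 + 10027} = \frac{22598}{1657}$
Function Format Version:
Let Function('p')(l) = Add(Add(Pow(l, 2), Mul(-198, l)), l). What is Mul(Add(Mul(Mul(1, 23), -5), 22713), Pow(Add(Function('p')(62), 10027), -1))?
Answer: Rational(22598, 1657) ≈ 13.638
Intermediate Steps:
Function('p')(l) = Add(Pow(l, 2), Mul(-197, l))
Mul(Add(Mul(Mul(1, 23), -5), 22713), Pow(Add(Function('p')(62), 10027), -1)) = Mul(Add(Mul(Mul(1, 23), -5), 22713), Pow(Add(Mul(62, Add(-197, 62)), 10027), -1)) = Mul(Add(Mul(23, -5), 22713), Pow(Add(Mul(62, -135), 10027), -1)) = Mul(Add(-115, 22713), Pow(Add(-8370, 10027), -1)) = Mul(22598, Pow(1657, -1)) = Mul(22598, Rational(1, 1657)) = Rational(22598, 1657)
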